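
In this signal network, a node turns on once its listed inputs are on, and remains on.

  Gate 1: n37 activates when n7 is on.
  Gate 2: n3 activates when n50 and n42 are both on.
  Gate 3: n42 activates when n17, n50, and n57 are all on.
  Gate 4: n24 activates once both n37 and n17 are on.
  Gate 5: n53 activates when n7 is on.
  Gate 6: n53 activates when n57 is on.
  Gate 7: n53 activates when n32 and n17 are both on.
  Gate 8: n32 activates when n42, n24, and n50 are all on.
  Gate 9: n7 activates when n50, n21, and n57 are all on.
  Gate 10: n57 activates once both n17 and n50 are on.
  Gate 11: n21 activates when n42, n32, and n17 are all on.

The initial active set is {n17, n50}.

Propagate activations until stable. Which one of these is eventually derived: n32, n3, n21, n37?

n3

Gate 10: n17 and n50 on → n57 on.
n17, n50, and n57 are on, so n42 activates (Gate 3).
Gate 2: n50 and n42 on → n3 on.
n21 would need n42, n32, and n17 (Gate 11), but n32 never turns on. n32 would need n42, n24, and n50 (Gate 8), but n24 never turns on. n37 would need n7 (Gate 1), but n7 never turns on.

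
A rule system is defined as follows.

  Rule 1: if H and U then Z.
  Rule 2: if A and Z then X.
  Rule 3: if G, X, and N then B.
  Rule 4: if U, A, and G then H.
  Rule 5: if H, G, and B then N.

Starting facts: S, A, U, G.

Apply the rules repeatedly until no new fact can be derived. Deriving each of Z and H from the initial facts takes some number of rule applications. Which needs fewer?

H

H: From U, A, and G, Rule 4 gives H. [1 rule application]
Z: U, A, and G hold, so H follows (Rule 4). From H and U, Rule 1 gives Z. [2 rule applications]
H needs fewer.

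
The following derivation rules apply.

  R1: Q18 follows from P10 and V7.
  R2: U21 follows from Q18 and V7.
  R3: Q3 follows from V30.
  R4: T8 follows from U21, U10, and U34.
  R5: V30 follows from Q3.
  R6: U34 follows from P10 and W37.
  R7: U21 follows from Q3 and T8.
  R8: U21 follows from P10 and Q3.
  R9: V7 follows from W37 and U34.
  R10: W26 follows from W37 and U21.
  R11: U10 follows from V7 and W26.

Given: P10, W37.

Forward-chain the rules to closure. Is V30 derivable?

No

V30 would need Q3 (R5), but Q3 is never established.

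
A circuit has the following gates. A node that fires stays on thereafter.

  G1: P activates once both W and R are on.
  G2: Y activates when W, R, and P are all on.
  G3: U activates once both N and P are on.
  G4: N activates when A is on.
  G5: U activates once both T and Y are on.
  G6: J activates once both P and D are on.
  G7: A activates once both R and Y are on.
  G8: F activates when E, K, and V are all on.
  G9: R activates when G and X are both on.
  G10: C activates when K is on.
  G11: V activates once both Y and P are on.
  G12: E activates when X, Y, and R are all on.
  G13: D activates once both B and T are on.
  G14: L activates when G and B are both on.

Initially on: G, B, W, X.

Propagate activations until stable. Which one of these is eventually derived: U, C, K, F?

U

G and X are on, so R activates (G9).
G1: W and R on → P on.
W, R, and P are on, so Y activates (G2).
R and Y are on, so A activates (G7).
G4: A on → N on.
G3: N and P on → U on.
C would need K (G10), but K never turns on. No rule produces K, and it is not given. F would need E, K, and V (G8), but K never turns on.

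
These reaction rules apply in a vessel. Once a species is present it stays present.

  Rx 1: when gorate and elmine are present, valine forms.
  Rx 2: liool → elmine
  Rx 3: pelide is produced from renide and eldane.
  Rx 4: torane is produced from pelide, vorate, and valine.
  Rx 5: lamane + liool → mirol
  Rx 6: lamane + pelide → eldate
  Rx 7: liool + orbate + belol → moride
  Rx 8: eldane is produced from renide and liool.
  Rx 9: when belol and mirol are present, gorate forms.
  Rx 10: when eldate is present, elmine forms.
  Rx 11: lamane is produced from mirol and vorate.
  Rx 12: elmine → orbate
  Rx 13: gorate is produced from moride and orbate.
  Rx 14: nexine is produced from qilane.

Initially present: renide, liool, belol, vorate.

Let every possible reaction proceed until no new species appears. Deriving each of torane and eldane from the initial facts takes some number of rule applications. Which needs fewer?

eldane: renide and liool present → eldane forms (Rx 8). [1 rule application]
torane: renide and liool present → eldane forms (Rx 8). liool present → elmine forms (Rx 2). renide and eldane present → pelide forms (Rx 3). elmine present → orbate forms (Rx 12). liool, orbate, and belol present → moride forms (Rx 7). moride and orbate present → gorate forms (Rx 13). gorate and elmine present → valine forms (Rx 1). pelide, vorate, and valine present → torane forms (Rx 4). [8 rule applications]
eldane needs fewer.

eldane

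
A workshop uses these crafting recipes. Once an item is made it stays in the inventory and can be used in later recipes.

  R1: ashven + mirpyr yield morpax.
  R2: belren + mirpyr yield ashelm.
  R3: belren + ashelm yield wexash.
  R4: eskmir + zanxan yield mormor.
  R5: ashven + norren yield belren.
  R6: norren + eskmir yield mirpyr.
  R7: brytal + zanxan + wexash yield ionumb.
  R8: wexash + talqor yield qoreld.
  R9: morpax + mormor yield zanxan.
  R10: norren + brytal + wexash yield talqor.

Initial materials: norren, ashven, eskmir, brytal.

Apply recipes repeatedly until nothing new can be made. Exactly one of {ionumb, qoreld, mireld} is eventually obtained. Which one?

qoreld

norren + eskmir → mirpyr (R6).
ashven + norren → belren (R5).
Using R2, belren and mirpyr make ashelm.
belren + ashelm → wexash (R3).
norren + brytal + wexash → talqor (R10).
Using R8, wexash and talqor make qoreld.
ionumb would need brytal, zanxan, and wexash (R7), but zanxan is never obtained. No rule produces mireld, and it is not given.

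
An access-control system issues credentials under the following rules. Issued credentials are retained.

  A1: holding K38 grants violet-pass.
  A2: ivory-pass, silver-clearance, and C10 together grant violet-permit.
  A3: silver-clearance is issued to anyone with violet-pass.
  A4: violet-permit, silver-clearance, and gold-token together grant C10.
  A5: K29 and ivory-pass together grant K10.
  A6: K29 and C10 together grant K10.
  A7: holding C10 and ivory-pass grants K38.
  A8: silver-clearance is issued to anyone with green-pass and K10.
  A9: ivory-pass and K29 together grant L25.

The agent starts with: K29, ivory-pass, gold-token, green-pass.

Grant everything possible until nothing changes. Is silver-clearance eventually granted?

Holding K29 and ivory-pass grants K10 (A5).
Holding green-pass and K10 grants silver-clearance (A8).

Yes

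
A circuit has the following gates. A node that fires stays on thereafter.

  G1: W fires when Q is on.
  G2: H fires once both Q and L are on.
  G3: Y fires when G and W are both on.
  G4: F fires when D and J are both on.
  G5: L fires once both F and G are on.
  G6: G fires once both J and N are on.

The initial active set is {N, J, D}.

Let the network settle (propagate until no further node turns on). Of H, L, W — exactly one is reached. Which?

G6: J and N on → G on.
D and J are on, so F fires (G4).
G5: F and G on → L on.
H would need Q and L (G2), but Q never turns on. W would need Q (G1), but Q never turns on.

L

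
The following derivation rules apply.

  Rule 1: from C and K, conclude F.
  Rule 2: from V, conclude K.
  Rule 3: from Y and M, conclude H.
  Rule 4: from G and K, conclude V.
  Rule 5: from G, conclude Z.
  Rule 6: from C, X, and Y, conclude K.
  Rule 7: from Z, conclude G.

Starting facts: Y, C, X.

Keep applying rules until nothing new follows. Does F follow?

From C, X, and Y, Rule 6 gives K.
From C and K, Rule 1 gives F.

Yes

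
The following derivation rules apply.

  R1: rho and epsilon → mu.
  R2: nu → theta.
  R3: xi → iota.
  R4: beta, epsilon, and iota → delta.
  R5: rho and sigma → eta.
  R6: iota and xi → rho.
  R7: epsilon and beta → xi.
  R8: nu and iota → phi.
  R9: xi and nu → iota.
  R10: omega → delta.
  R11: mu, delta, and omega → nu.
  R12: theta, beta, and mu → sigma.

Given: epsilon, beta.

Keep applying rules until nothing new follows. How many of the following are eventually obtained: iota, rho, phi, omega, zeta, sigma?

epsilon and beta hold, so xi follows (R7).
From xi, R3 gives iota.
iota and xi hold, so rho follows (R6).
iota: reached.
rho: reached.
phi would need nu and iota (R8), but nu is never established.
No rule produces omega, and it is not given.
No rule produces zeta, and it is not given.
sigma would need theta, beta, and mu (R12), but theta is never established.
Reached: iota and rho — 2 of the 6.

2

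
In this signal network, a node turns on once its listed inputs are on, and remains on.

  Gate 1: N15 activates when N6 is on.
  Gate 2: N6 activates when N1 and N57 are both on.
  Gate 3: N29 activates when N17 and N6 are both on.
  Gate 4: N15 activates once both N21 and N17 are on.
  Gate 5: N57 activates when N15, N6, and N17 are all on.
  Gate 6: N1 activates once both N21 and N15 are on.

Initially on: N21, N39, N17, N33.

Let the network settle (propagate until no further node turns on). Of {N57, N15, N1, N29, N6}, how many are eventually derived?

Gate 4: N21 and N17 on → N15 on.
N21 and N15 are on, so N1 activates (Gate 6).
N57 would need N15, N6, and N17 (Gate 5), but N6 never turns on.
N15: reached.
N1: reached.
N29 would need N17 and N6 (Gate 3), but N6 never turns on.
N6 would need N1 and N57 (Gate 2), but N57 never turns on.
Reached: N15 and N1 — 2 of the 5.

2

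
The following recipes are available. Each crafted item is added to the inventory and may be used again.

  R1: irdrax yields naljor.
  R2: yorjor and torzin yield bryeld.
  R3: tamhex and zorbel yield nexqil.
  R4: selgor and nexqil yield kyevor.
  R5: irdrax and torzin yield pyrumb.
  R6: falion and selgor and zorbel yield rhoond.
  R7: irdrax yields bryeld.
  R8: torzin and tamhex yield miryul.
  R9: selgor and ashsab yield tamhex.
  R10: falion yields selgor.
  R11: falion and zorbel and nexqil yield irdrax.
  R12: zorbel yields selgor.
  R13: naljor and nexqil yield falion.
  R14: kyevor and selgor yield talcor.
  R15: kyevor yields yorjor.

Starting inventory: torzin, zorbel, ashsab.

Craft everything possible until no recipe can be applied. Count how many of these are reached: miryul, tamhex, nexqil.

3

zorbel → selgor (R12).
Using R9, selgor and ashsab make tamhex.
Using R3, tamhex and zorbel make nexqil.
Using R8, torzin and tamhex make miryul.
miryul: reached.
tamhex: reached.
nexqil: reached.
All 3 are reached.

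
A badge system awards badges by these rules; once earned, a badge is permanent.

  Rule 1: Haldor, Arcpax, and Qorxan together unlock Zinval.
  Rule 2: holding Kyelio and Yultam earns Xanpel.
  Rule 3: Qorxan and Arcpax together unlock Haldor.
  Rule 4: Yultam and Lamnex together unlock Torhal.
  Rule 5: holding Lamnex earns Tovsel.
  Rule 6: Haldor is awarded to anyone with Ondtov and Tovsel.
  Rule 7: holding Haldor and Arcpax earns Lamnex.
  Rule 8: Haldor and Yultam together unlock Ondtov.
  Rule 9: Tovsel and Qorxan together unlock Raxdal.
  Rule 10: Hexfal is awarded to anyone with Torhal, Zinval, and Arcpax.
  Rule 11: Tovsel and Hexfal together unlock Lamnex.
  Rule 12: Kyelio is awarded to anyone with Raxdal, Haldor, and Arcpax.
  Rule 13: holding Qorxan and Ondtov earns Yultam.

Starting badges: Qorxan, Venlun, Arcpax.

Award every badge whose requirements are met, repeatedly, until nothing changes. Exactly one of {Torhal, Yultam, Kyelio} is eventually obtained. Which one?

Kyelio

With Qorxan and Arcpax, Haldor is earned (Rule 3).
With Haldor and Arcpax, Lamnex is earned (Rule 7).
With Lamnex, Tovsel is earned (Rule 5).
With Tovsel and Qorxan, Raxdal is earned (Rule 9).
With Raxdal, Haldor, and Arcpax, Kyelio is earned (Rule 12).
Torhal would need Yultam and Lamnex (Rule 4), but Yultam is never earned. Yultam would need Qorxan and Ondtov (Rule 13), but Ondtov is never earned.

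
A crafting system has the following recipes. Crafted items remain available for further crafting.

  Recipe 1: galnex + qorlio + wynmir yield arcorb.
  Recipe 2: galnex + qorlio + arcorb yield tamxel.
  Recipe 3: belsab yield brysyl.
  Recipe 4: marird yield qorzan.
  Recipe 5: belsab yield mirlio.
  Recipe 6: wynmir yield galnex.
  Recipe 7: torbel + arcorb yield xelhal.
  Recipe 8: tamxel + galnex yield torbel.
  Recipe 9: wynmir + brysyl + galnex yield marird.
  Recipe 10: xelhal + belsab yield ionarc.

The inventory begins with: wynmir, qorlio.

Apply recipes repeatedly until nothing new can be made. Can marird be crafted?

marird would need wynmir, brysyl, and galnex (Recipe 9), but brysyl is never obtained.

No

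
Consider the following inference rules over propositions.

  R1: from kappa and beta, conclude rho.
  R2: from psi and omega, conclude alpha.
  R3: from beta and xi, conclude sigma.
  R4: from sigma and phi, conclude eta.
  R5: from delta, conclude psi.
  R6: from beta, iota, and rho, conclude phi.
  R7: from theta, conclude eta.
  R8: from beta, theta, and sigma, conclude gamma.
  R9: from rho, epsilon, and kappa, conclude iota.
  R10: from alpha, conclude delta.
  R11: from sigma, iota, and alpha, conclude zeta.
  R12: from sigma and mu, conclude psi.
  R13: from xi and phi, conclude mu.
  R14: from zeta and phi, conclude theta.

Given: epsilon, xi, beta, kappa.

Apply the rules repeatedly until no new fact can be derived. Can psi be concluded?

beta and xi hold, so sigma follows (R3).
From kappa and beta, R1 gives rho.
rho, epsilon, and kappa hold, so iota follows (R9).
beta, iota, and rho hold, so phi follows (R6).
From xi and phi, R13 gives mu.
From sigma and mu, R12 gives psi.

Yes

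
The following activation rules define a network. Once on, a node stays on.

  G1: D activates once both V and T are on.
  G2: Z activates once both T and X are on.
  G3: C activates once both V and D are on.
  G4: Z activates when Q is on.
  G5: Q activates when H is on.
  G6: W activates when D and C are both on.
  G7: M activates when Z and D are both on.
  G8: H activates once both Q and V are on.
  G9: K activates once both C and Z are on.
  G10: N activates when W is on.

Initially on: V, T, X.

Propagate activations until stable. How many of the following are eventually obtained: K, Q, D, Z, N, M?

5

V and T are on, so D activates (G1).
G2: T and X on → Z on.
G3: V and D on → C on.
Z and D are on, so M activates (G7).
C and Z are on, so K activates (G9).
D and C are on, so W activates (G6).
W is on, so N activates (G10).
K: reached.
Q would need H (G5), but H never turns on.
D: reached.
Z: reached.
N: reached.
M: reached.
Reached: K, D, Z, N, and M — 5 of the 6.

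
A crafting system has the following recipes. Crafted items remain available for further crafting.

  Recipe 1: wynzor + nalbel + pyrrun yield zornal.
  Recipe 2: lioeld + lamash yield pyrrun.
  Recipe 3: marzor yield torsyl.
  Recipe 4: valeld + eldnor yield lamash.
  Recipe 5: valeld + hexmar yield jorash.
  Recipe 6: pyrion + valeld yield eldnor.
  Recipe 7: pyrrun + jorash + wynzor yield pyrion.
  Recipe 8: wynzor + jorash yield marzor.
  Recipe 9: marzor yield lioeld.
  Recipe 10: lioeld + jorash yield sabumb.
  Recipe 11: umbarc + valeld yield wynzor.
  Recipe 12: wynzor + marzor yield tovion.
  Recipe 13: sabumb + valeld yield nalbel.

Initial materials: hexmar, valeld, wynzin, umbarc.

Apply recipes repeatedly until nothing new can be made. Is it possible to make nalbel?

Yes

Using Recipe 11, umbarc and valeld make wynzor.
valeld + hexmar → jorash (Recipe 5).
Using Recipe 8, wynzor and jorash make marzor.
Using Recipe 9, marzor makes lioeld.
Using Recipe 10, lioeld and jorash make sabumb.
sabumb + valeld → nalbel (Recipe 13).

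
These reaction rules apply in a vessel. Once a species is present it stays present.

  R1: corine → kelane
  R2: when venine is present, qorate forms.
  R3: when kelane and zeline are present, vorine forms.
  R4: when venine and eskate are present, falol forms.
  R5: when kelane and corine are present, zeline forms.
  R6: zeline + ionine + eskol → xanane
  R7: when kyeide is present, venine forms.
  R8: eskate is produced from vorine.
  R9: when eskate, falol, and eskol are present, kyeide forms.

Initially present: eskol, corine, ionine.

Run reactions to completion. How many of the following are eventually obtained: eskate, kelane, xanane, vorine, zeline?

corine present → kelane forms (R1).
kelane and corine present → zeline forms (R5).
zeline, ionine, and eskol present → xanane forms (R6).
kelane and zeline present → vorine forms (R3).
vorine present → eskate forms (R8).
eskate: reached.
kelane: reached.
xanane: reached.
vorine: reached.
zeline: reached.
All 5 are reached.

5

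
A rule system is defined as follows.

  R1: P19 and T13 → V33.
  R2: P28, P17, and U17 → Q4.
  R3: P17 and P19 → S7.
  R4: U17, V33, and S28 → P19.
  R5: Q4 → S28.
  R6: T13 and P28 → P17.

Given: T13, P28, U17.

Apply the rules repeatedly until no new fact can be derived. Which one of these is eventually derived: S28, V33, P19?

S28

From T13 and P28, R6 gives P17.
P28, P17, and U17 hold, so Q4 follows (R2).
Q4 holds, so S28 follows (R5).
V33 would need P19 and T13 (R1), but P19 is never established. P19 would need U17, V33, and S28 (R4), but V33 is never established.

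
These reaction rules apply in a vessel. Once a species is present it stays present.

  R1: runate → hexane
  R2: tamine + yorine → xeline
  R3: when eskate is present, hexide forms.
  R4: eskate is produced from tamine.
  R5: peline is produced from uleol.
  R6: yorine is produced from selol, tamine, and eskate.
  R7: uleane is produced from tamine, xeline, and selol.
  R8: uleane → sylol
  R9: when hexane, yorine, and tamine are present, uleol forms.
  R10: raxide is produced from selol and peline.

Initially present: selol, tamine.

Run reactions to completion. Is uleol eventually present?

uleol would need hexane, yorine, and tamine (R9), but hexane never forms.

No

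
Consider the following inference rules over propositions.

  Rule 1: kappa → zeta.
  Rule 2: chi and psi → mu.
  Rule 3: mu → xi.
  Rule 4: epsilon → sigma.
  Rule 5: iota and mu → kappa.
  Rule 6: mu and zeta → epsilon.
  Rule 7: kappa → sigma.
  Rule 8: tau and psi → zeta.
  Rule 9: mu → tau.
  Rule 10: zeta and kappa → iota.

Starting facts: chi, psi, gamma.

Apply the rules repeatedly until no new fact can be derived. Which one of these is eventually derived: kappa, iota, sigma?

From chi and psi, Rule 2 gives mu.
mu holds, so tau follows (Rule 9).
tau and psi hold, so zeta follows (Rule 8).
mu and zeta hold, so epsilon follows (Rule 6).
From epsilon, Rule 4 gives sigma.
iota would need zeta and kappa (Rule 10), but kappa is never established. kappa would need iota and mu (Rule 5), but iota is never established.

sigma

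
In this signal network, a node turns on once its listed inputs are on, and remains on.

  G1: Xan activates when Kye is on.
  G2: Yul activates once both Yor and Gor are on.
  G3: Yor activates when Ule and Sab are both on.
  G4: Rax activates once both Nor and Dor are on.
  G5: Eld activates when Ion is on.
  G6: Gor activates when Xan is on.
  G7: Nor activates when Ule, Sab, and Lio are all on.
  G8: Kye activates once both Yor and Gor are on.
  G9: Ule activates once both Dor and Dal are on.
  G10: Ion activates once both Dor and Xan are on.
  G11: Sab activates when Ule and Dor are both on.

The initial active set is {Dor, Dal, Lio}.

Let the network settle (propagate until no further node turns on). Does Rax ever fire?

Yes

Dor and Dal are on, so Ule activates (G9).
Ule and Dor are on, so Sab activates (G11).
Ule, Sab, and Lio are on, so Nor activates (G7).
Nor and Dor are on, so Rax activates (G4).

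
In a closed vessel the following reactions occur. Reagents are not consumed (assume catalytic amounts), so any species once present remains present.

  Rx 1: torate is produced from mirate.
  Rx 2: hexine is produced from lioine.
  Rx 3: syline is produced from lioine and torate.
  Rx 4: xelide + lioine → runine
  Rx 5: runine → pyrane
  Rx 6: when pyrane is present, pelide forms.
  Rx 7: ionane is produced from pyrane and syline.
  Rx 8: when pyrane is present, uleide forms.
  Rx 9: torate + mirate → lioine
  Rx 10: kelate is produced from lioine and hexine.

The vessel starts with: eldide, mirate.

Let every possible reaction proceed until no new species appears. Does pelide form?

pelide would need pyrane (Rx 6), but pyrane never forms.

No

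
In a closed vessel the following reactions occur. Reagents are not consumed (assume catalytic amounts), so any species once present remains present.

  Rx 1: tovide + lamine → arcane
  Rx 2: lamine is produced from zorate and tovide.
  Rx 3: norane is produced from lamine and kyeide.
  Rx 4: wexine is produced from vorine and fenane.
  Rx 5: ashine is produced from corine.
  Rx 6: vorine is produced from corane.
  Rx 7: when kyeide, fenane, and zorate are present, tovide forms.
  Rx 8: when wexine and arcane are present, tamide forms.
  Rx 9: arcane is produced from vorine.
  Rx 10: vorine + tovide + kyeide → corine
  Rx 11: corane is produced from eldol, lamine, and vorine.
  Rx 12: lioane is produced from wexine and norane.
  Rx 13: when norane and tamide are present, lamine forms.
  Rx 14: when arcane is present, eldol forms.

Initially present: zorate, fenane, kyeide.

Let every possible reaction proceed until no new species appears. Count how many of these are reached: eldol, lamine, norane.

3

kyeide, fenane, and zorate present → tovide forms (Rx 7).
zorate and tovide present → lamine forms (Rx 2).
tovide and lamine present → arcane forms (Rx 1).
lamine and kyeide present → norane forms (Rx 3).
arcane present → eldol forms (Rx 14).
eldol: reached.
lamine: reached.
norane: reached.
All 3 are reached.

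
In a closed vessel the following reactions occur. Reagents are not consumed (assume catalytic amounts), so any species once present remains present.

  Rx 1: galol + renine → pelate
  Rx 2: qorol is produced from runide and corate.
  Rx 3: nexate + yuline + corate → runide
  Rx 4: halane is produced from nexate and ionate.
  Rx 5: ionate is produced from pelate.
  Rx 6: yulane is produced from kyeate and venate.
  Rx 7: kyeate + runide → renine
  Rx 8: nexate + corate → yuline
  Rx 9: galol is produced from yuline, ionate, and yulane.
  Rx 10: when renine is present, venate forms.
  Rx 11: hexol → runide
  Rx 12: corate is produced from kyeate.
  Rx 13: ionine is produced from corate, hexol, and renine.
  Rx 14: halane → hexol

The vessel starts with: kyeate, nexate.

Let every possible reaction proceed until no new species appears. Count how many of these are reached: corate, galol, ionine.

kyeate present → corate forms (Rx 12).
corate: reached.
galol would need yuline, ionate, and yulane (Rx 9), but ionate never forms.
ionine would need corate, hexol, and renine (Rx 13), but hexol never forms.
Reached: corate — 1 of the 3.

1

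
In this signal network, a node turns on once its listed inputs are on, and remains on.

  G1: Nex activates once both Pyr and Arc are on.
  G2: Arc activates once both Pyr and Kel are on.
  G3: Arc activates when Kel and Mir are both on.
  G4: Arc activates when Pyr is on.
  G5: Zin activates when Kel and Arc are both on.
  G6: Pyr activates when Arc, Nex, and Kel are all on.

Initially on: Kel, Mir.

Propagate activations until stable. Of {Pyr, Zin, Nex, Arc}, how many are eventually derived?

Kel and Mir are on, so Arc activates (G3).
Kel and Arc are on, so Zin activates (G5).
Pyr would need Arc, Nex, and Kel (G6), but Nex never turns on.
Zin: reached.
Nex would need Pyr and Arc (G1), but Pyr never turns on.
Arc: reached.
Reached: Zin and Arc — 2 of the 4.

2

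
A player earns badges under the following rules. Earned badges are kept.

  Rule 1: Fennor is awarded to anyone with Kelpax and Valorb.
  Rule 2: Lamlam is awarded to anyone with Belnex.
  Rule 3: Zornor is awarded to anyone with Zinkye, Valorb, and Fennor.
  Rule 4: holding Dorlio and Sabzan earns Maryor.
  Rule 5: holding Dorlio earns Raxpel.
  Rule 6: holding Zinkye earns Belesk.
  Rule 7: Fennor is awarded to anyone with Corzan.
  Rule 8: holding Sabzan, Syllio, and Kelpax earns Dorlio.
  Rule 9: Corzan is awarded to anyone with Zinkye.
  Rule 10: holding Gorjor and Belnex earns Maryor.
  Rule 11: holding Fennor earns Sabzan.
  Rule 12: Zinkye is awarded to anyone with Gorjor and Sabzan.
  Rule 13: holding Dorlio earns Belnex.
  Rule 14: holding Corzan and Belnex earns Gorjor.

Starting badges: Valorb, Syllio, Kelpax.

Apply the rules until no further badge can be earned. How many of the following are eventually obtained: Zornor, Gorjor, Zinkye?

Zornor would need Zinkye, Valorb, and Fennor (Rule 3), but Zinkye is never earned.
Gorjor would need Corzan and Belnex (Rule 14), but Corzan is never earned.
Zinkye would need Gorjor and Sabzan (Rule 12), but Gorjor is never earned.
None of the 3 are reached.

0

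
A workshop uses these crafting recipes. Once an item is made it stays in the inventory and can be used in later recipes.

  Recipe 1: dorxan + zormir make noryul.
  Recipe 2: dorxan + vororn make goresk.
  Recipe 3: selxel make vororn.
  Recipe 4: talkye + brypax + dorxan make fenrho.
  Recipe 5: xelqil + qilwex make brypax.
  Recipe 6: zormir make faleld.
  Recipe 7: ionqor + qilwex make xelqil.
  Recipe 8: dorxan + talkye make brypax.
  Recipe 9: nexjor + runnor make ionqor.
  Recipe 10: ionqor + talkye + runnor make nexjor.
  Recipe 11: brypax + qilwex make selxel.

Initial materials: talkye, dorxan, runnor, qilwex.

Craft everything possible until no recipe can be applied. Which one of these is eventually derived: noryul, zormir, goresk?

goresk

Using Recipe 8, dorxan and talkye make brypax.
brypax + qilwex → selxel (Recipe 11).
Using Recipe 3, selxel makes vororn.
dorxan + vororn → goresk (Recipe 2).
No rule produces zormir, and it is not given. noryul would need dorxan and zormir (Recipe 1), but zormir is never obtained.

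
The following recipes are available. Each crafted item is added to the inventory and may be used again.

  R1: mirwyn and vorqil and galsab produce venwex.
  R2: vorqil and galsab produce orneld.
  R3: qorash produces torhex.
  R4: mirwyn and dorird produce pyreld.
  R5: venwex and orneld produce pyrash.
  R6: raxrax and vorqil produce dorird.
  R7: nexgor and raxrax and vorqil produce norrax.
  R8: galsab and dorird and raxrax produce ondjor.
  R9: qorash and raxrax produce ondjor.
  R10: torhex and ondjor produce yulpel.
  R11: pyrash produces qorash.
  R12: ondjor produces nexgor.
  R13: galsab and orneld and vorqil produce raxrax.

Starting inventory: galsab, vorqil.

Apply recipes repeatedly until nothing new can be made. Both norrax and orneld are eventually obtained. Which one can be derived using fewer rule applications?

orneld: Using R2, vorqil and galsab make orneld. [1 rule application]
norrax: Using R2, vorqil and galsab make orneld. galsab and orneld and vorqil → raxrax (R13). Using R6, raxrax and vorqil make dorird. Using R8, galsab, dorird, and raxrax make ondjor. Using R12, ondjor makes nexgor. Using R7, nexgor, raxrax, and vorqil make norrax. [6 rule applications]
orneld needs fewer.

orneld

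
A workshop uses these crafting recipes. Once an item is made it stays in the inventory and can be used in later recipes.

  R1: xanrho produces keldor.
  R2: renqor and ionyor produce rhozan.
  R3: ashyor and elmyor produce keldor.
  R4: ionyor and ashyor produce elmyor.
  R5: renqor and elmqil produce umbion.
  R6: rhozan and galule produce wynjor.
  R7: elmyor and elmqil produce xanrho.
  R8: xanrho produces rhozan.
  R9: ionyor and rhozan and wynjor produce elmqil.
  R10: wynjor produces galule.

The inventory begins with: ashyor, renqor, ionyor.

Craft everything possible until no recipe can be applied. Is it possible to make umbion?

umbion would need renqor and elmqil (R5), but elmqil is never obtained.

No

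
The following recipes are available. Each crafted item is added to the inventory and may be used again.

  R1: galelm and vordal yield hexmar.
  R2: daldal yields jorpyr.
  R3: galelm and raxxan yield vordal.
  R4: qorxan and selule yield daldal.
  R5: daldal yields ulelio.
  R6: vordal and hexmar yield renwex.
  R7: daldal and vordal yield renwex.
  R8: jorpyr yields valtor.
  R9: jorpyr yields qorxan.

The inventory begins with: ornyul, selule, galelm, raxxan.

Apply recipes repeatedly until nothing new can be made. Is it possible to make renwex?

Using R3, galelm and raxxan make vordal.
Using R1, galelm and vordal make hexmar.
vordal and hexmar → renwex (R6).

Yes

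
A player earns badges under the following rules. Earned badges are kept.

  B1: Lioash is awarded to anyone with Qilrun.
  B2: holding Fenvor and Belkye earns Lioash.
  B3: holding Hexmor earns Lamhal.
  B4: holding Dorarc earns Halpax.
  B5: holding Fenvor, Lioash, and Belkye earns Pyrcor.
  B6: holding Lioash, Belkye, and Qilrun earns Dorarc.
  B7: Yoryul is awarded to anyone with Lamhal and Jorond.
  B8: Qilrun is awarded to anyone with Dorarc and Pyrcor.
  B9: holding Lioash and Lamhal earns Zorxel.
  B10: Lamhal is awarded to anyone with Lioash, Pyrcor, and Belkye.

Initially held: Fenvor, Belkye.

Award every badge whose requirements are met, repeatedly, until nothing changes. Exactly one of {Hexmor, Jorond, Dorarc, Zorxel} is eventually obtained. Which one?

With Fenvor and Belkye, Lioash is earned (B2).
With Fenvor, Lioash, and Belkye, Pyrcor is earned (B5).
With Lioash, Pyrcor, and Belkye, Lamhal is earned (B10).
With Lioash and Lamhal, Zorxel is earned (B9).
No rule produces Jorond, and it is not given. No rule produces Hexmor, and it is not given. Dorarc would need Lioash, Belkye, and Qilrun (B6), but Qilrun is never earned.

Zorxel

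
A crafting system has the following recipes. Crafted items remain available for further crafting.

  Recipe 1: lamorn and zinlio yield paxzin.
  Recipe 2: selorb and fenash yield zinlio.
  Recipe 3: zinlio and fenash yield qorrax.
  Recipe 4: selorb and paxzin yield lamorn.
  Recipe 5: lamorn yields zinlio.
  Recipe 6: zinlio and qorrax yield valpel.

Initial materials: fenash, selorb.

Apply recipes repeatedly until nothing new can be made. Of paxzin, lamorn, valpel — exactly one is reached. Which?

valpel

Using Recipe 2, selorb and fenash make zinlio.
Using Recipe 3, zinlio and fenash make qorrax.
Using Recipe 6, zinlio and qorrax make valpel.
lamorn would need selorb and paxzin (Recipe 4), but paxzin is never obtained. paxzin would need lamorn and zinlio (Recipe 1), but lamorn is never obtained.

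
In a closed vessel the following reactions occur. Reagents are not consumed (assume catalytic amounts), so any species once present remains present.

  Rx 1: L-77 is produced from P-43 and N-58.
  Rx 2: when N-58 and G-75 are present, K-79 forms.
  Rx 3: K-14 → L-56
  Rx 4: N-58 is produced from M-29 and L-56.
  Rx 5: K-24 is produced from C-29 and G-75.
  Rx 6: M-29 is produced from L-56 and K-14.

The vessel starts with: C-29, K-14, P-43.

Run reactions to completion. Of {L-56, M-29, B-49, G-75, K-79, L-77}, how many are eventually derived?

3

K-14 present → L-56 forms (Rx 3).
L-56 and K-14 present → M-29 forms (Rx 6).
M-29 and L-56 present → N-58 forms (Rx 4).
P-43 and N-58 present → L-77 forms (Rx 1).
L-56: reached.
M-29: reached.
No rule produces B-49, and it is not given.
No rule produces G-75, and it is not given.
K-79 would need N-58 and G-75 (Rx 2), but G-75 never forms.
L-77: reached.
Reached: L-56, M-29, and L-77 — 3 of the 6.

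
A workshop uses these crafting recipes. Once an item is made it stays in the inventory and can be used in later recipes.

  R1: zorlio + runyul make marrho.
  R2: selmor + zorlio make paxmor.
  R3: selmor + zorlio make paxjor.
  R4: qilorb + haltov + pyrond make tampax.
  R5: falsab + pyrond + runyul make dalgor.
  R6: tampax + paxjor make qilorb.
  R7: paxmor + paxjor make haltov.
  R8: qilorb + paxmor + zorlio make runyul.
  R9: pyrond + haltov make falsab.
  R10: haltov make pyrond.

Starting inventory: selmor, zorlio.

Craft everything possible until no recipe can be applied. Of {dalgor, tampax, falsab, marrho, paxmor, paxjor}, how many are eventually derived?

3

Using R3, selmor and zorlio make paxjor.
Using R2, selmor and zorlio make paxmor.
Using R7, paxmor and paxjor make haltov.
Using R10, haltov makes pyrond.
pyrond + haltov → falsab (R9).
dalgor would need falsab, pyrond, and runyul (R5), but runyul is never obtained.
tampax would need qilorb, haltov, and pyrond (R4), but qilorb is never obtained.
falsab: reached.
marrho would need zorlio and runyul (R1), but runyul is never obtained.
paxmor: reached.
paxjor: reached.
Reached: falsab, paxmor, and paxjor — 3 of the 6.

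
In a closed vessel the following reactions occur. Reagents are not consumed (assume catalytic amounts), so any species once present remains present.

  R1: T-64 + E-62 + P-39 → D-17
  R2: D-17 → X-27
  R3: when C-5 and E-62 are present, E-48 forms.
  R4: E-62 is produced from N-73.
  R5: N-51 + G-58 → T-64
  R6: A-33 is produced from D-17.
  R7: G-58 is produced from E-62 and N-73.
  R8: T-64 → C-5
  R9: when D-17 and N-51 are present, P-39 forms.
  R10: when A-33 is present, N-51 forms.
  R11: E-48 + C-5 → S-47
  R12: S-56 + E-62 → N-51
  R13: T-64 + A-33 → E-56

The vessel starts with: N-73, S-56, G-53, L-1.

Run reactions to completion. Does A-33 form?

No

A-33 would need D-17 (R6), but D-17 never forms.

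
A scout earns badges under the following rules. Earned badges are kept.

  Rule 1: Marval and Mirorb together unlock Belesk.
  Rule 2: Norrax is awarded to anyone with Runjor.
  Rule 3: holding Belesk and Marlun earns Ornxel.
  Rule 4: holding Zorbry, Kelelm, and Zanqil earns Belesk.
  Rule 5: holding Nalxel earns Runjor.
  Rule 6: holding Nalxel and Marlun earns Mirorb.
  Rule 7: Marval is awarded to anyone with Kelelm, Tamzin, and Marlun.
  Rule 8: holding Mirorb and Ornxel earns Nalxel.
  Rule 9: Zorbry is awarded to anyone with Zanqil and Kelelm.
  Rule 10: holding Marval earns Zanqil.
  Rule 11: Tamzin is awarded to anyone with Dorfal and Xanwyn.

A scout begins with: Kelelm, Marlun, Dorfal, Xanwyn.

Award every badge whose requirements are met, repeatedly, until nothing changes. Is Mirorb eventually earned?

Mirorb would need Nalxel and Marlun (Rule 6), but Nalxel is never earned.

No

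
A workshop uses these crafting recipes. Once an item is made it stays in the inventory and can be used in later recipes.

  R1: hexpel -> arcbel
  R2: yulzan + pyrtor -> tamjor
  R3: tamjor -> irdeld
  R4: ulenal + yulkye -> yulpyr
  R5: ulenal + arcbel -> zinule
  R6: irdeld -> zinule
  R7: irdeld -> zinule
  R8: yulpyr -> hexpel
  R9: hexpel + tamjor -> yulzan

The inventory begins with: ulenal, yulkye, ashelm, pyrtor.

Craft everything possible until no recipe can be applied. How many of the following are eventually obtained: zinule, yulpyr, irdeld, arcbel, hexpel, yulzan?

4

Using R4, ulenal and yulkye make yulpyr.
Using R8, yulpyr makes hexpel.
hexpel -> arcbel (R1).
Using R5, ulenal and arcbel make zinule.
zinule: reached.
yulpyr: reached.
irdeld would need tamjor (R3), but tamjor is never obtained.
arcbel: reached.
hexpel: reached.
yulzan would need hexpel and tamjor (R9), but tamjor is never obtained.
Reached: zinule, yulpyr, arcbel, and hexpel — 4 of the 6.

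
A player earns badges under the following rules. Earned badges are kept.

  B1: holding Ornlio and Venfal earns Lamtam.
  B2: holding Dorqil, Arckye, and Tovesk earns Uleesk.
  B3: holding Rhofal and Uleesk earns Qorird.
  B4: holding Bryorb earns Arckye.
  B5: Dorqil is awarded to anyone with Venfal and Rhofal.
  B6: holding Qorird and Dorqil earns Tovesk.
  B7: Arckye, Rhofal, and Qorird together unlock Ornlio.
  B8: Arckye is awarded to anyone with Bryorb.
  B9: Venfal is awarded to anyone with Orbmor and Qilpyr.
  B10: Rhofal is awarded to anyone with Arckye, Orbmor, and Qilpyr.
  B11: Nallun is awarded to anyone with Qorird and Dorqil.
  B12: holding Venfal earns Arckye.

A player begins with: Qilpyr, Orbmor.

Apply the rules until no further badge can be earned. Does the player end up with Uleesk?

No

Uleesk would need Dorqil, Arckye, and Tovesk (B2), but Tovesk is never earned.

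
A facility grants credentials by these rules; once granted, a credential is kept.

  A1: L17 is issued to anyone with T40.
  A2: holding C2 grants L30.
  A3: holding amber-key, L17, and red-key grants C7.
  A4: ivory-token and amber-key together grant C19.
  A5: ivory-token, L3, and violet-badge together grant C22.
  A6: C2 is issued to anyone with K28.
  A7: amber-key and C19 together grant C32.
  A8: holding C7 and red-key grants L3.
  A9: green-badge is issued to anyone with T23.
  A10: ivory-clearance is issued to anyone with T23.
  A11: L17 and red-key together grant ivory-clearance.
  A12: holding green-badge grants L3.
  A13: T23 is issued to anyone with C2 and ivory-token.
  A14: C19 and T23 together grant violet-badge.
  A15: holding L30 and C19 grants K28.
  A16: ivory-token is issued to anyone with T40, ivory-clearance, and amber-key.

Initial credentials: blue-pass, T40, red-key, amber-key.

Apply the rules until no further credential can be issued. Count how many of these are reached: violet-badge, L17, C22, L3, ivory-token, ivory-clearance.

4

Holding T40 grants L17 (A1).
Holding amber-key, L17, and red-key grants C7 (A3).
Holding L17 and red-key grants ivory-clearance (A11).
Holding C7 and red-key grants L3 (A8).
Holding T40, ivory-clearance, and amber-key grants ivory-token (A16).
violet-badge would need C19 and T23 (A14), but T23 is never granted.
L17: reached.
C22 would need ivory-token, L3, and violet-badge (A5), but violet-badge is never granted.
L3: reached.
ivory-token: reached.
ivory-clearance: reached.
Reached: L17, L3, ivory-token, and ivory-clearance — 4 of the 6.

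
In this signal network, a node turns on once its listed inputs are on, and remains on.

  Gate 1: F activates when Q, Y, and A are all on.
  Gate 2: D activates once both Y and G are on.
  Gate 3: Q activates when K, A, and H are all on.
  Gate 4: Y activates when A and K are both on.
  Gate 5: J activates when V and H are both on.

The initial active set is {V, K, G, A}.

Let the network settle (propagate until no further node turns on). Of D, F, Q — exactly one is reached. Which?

A and K are on, so Y activates (Gate 4).
Gate 2: Y and G on → D on.
Q would need K, A, and H (Gate 3), but H never turns on. F would need Q, Y, and A (Gate 1), but Q never turns on.

D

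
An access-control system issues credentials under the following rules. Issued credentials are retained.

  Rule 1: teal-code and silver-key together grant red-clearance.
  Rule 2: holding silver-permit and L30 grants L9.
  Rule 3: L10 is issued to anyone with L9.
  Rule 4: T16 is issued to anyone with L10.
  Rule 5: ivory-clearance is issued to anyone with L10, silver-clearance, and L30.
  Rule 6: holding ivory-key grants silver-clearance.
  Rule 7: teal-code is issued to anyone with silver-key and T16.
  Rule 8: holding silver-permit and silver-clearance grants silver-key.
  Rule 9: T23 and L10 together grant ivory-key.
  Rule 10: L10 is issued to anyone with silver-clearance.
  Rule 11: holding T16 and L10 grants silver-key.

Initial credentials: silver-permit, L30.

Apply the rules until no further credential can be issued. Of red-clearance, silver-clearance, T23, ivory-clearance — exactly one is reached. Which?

Holding silver-permit and L30 grants L9 (Rule 2).
Holding L9 grants L10 (Rule 3).
Holding L10 grants T16 (Rule 4).
Holding T16 and L10 grants silver-key (Rule 11).
Holding silver-key and T16 grants teal-code (Rule 7).
Holding teal-code and silver-key grants red-clearance (Rule 1).
silver-clearance would need ivory-key (Rule 6), but ivory-key is never granted. ivory-clearance would need L10, silver-clearance, and L30 (Rule 5), but silver-clearance is never granted. No rule produces T23, and it is not given.

red-clearance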